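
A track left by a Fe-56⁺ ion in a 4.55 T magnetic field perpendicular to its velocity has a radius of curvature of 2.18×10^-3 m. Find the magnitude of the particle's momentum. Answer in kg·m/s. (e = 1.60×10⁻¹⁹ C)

Since qvB = mv²/r, the momentum p = mv = qBr.
p = (1×1.60×10^-19)(4.55)(2.18×10^-3) = 1.59×10^-21 kg·m/s.

p ≈ 1.59×10^-21 kg·m/s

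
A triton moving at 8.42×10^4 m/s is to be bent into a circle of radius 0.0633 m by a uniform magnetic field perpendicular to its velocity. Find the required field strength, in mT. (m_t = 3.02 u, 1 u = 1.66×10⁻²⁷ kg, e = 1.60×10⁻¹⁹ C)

B ≈ 41.7 mT

qvB = mv²/r gives B = mv/(qr).
B = (5.01×10^-27)(8.42×10^4) / [(1×1.60×10^-19)(0.0633)] = 0.0417 T.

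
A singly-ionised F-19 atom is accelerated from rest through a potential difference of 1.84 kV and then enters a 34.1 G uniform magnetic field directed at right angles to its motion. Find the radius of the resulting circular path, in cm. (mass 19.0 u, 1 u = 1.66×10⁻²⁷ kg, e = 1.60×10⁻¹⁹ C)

The kinetic energy gained is K = qV = (1×1.60×10^-19)(1840) = 2.94×10^-16 J.
v = √(2K/m) = 1.37×10^5 m/s.
r = mv/(qB) = (3.15×10^-26)(1.37×10^5) / [(1×1.60×10^-19)(3.41×10^-3)] = 7.90 m.

r ≈ 790 cm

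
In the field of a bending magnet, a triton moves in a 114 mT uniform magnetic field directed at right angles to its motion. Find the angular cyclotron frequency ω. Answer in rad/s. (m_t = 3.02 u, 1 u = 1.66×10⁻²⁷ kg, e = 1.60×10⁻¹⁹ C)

ω = qB/m = (1×1.60×10^-19)(0.114) / (5.01×10^-27) = 3.64×10^6 rad/s.

ω ≈ 3.64×10^6 rad/s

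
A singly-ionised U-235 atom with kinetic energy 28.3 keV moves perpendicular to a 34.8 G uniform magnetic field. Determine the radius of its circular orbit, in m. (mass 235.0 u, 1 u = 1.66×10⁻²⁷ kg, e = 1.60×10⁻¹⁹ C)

r ≈ 107 m

Convert the energy: K = 28.3 keV = 4.53×10^-15 J.
v = √(2K/m) = √(2·4.53×10^-15/3.90×10^-25) = 1.52×10^5 m/s.
r = mv/(qB) = (3.90×10^-25)(1.52×10^5) / [(1×1.60×10^-19)(3.48×10^-3)] = 107 m.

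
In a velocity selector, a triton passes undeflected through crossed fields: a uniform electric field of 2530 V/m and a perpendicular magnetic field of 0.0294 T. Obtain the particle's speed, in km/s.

v ≈ 86.1 km/s

For zero net force, qE = qvB, so v = E/B.
v = (2530) / (0.0294) = 8.61×10^4 m/s.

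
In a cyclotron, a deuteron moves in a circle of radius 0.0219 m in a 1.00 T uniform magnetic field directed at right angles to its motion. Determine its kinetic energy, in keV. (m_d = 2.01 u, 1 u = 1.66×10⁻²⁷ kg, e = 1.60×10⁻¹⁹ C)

K ≈ 11.5 keV

v = qBr/m = (1×1.60×10^-19)(1.00)(0.0219) / (3.34×10^-27) = 1.05×10^6 m/s.
K = ½mv² = 0.5·(3.34×10^-27)·(1.05×10^6)² = 1.84×10^-15 J = 11.5 keV.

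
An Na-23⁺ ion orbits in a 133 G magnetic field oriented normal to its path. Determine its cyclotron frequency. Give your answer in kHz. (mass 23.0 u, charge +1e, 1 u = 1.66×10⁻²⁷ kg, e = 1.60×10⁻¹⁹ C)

f ≈ 8.87 kHz

f = qB/(2πm) = (1×1.60×10^-19)(0.0133) / [2π(3.82×10^-26)] = 8870 Hz.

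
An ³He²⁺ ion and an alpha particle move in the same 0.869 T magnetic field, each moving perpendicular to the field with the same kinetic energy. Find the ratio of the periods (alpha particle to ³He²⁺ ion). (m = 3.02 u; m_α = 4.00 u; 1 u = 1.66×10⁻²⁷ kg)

ratio ≈ 1.32

T = 2πm/(qB) is independent of speed, so T₂/T₁ = (m₂/q₂)/(m₁/q₁).
T_{alpha particle}/T_{³He²⁺ ion} = (6.64×10^-27/2e) / (5.01×10^-27/2e) = 1.32.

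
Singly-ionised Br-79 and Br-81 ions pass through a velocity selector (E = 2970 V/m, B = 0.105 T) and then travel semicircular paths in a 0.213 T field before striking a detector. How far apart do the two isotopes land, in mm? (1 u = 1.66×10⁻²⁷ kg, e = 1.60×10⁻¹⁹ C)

Δd ≈ 5.51 mm

Both emerge at v = E/B₁ = 2.83×10^4 m/s.
r = mv/(qB₂), so r₁ = 0.10884 m and r₂ = 0.11160 m, giving Δr = 2.76×10^-3 m.
After a semicircle each ion lands a diameter 2r from the entry slit, so the separation is 2Δr = 5.51×10^-3 m.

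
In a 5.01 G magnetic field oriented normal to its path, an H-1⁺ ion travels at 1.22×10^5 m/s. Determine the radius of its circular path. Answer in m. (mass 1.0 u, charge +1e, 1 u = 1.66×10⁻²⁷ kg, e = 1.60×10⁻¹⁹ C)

r ≈ 2.53 m

The magnetic force provides the centripetal force: qvB = mv²/r, so r = mv/(qB).
r = (1.66×10^-27 kg)(1.22×10^5 m/s) / [(1×1.60×10^-19 C)(5.01×10^-4 T)] = 2.53 m.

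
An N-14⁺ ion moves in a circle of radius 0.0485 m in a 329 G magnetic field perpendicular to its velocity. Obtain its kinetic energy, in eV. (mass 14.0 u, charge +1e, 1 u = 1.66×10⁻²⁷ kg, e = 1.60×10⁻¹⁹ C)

v = qBr/m = (1×1.60×10^-19)(0.0329)(0.0485) / (2.32×10^-26) = 1.10×10^4 m/s.
K = ½mv² = 0.5·(2.32×10^-26)·(1.10×10^4)² = 1.40×10^-18 J = 8.76 eV.

K ≈ 8.76 eV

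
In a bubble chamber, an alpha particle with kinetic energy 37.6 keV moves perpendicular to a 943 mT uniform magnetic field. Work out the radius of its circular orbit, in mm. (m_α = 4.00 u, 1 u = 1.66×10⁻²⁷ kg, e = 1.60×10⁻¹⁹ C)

Convert the energy: K = 37.6 keV = 6.02×10^-15 J.
v = √(2K/m) = √(2·6.02×10^-15/6.64×10^-27) = 1.35×10^6 m/s.
r = mv/(qB) = (6.64×10^-27)(1.35×10^6) / [(2×1.60×10^-19)(0.943)] = 0.0296 m.

r ≈ 29.6 mm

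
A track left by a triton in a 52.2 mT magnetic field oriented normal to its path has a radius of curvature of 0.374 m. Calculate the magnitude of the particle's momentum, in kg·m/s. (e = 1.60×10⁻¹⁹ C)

Since qvB = mv²/r, the momentum p = mv = qBr.
p = (1×1.60×10^-19)(0.0522)(0.374) = 3.12×10^-21 kg·m/s.

p ≈ 3.12×10^-21 kg·m/s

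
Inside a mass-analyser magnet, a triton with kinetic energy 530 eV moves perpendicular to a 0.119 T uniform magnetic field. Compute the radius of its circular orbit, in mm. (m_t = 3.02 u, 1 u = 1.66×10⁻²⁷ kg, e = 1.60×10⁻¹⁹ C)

r ≈ 48.4 mm

Convert the energy: K = 530 eV = 8.48×10^-17 J.
v = √(2K/m) = √(2·8.48×10^-17/5.01×10^-27) = 1.84×10^5 m/s.
r = mv/(qB) = (5.01×10^-27)(1.84×10^5) / [(1×1.60×10^-19)(0.119)] = 0.0484 m.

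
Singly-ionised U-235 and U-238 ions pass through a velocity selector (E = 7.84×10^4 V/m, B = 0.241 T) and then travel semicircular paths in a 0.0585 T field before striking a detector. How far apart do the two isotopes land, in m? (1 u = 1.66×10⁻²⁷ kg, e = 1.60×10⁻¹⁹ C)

Both emerge at v = E/B₁ = 3.25×10^5 m/s.
r = mv/(qB₂), so r₁ = 13.558 m and r₂ = 13.731 m, giving Δr = 0.173 m.
After a semicircle each ion lands a diameter 2r from the entry slit, so the separation is 2Δr = 0.346 m.

Δd ≈ 0.346 m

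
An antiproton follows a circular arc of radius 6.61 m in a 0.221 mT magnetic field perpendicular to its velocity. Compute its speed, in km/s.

v ≈ 140 km/s

From qvB = mv²/r, v = qBr/m.
v = (1×1.60×10^-19)(2.21×10^-4)(6.61) / (1.67×10^-27) = 1.40×10^5 m/s.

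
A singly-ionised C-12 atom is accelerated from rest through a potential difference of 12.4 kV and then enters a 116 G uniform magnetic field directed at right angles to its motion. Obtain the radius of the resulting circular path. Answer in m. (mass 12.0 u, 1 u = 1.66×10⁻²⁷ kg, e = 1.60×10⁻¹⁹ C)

r ≈ 4.79 m

The kinetic energy gained is K = qV = (1×1.60×10^-19)(1.24×10^4) = 1.98×10^-15 J.
v = √(2K/m) = 4.46×10^5 m/s.
r = mv/(qB) = (1.99×10^-26)(4.46×10^5) / [(1×1.60×10^-19)(0.0116)] = 4.79 m.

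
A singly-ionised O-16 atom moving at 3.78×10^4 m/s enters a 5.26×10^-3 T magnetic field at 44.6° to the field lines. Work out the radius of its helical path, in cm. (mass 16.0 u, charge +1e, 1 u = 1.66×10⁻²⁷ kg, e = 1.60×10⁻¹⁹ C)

Only the perpendicular component v⊥ = v sin44.6° = 2.65×10^4 m/s is bent by the field.
r = m v⊥ /(qB) = (2.66×10^-26)(2.65×10^4) / [(1×1.60×10^-19)(5.26×10^-3)] = 0.838 m.

r ≈ 83.8 cm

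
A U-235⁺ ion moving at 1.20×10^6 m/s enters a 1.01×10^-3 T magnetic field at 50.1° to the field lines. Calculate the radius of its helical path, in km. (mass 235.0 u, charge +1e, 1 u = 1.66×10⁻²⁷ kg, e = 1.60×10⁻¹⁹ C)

Only the perpendicular component v⊥ = v sin50.1° = 9.21×10^5 m/s is bent by the field.
r = m v⊥ /(qB) = (3.90×10^-25)(9.21×10^5) / [(1×1.60×10^-19)(1.01×10^-3)] = 2220 m.

r ≈ 2.22 km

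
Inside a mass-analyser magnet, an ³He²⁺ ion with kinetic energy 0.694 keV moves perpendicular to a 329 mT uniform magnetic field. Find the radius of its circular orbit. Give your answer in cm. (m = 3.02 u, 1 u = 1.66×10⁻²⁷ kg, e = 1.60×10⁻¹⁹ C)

Convert the energy: K = 0.694 keV = 1.11×10^-16 J.
v = √(2K/m) = √(2·1.11×10^-16/5.01×10^-27) = 2.10×10^5 m/s.
r = mv/(qB) = (5.01×10^-27)(2.10×10^5) / [(2×1.60×10^-19)(0.329)] = 0.0100 m.

r ≈ 1.00 cm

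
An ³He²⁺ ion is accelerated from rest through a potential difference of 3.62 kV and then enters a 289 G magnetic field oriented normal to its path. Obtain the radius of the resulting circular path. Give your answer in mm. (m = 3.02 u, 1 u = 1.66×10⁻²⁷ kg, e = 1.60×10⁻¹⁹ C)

The kinetic energy gained is K = qV = (2×1.60×10^-19)(3620) = 1.16×10^-15 J.
v = √(2K/m) = 6.80×10^5 m/s.
r = mv/(qB) = (5.01×10^-27)(6.80×10^5) / [(2×1.60×10^-19)(0.0289)] = 0.369 m.

r ≈ 369 mm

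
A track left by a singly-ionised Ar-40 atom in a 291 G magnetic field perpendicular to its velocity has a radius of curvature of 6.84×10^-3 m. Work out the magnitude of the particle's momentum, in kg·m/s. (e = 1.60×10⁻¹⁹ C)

p ≈ 3.18×10^-23 kg·m/s

Since qvB = mv²/r, the momentum p = mv = qBr.
p = (1×1.60×10^-19)(0.0291)(6.84×10^-3) = 3.18×10^-23 kg·m/s.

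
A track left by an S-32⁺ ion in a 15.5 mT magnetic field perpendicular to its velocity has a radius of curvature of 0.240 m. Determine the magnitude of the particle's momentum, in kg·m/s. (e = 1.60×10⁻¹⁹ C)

Since qvB = mv²/r, the momentum p = mv = qBr.
p = (1×1.60×10^-19)(0.0155)(0.240) = 5.95×10^-22 kg·m/s.

p ≈ 5.95×10^-22 kg·m/s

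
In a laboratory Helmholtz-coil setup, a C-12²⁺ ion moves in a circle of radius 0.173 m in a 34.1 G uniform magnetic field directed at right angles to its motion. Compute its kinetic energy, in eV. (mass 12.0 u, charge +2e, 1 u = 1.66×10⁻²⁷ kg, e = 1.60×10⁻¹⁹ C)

v = qBr/m = (2×1.60×10^-19)(3.41×10^-3)(0.173) / (1.99×10^-26) = 9480 m/s.
K = ½mv² = 0.5·(1.99×10^-26)·(9480)² = 8.95×10^-19 J = 5.59 eV.

K ≈ 5.59 eV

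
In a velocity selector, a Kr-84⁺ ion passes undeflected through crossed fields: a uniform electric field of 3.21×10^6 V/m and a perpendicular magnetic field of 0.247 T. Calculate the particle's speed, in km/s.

For zero net force, qE = qvB, so v = E/B.
v = (3.21×10^6) / (0.247) = 1.30×10^7 m/s.

v ≈ 13000 km/s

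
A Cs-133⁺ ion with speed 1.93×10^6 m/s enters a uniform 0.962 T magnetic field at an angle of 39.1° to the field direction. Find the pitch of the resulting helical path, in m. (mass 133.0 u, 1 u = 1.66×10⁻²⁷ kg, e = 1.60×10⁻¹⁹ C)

pitch ≈ 13.5 m

The velocity component along B is v∥ = v cos39.1° = 1.50×10^6 m/s.
The cyclotron period T = 2πm/(qB) = 9.01×10^-6 s is set by m, q, B alone.
Pitch = v∥·T = (1.50×10^6)(9.01×10^-6) = 13.5 m.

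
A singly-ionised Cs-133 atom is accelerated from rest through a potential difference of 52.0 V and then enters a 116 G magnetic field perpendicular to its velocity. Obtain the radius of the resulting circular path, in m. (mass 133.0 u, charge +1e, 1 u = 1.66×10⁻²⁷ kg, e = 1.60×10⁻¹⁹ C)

r ≈ 1.03 m

The kinetic energy gained is K = qV = (1×1.60×10^-19)(52.0) = 8.32×10^-18 J.
v = √(2K/m) = 8680 m/s.
r = mv/(qB) = (2.21×10^-25)(8680) / [(1×1.60×10^-19)(0.0116)] = 1.03 m.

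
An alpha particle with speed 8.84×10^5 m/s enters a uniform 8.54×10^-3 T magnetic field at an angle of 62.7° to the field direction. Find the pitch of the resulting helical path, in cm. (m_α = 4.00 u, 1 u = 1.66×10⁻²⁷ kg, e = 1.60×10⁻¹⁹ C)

The velocity component along B is v∥ = v cos62.7° = 4.05×10^5 m/s.
The cyclotron period T = 2πm/(qB) = 1.53×10^-5 s is set by m, q, B alone.
Pitch = v∥·T = (4.05×10^5)(1.53×10^-5) = 6.19 m.

pitch ≈ 619 cm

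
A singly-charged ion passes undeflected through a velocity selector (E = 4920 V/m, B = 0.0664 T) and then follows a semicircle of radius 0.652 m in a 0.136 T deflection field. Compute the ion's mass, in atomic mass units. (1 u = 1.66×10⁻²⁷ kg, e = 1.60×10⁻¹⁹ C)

v = E/B₁ = 7.41×10^4 m/s.
From r = mv/(qB₂), m = qB₂r/v = (1×1.60×10^-19)(0.136)(0.652) / (7.41×10^4) = 1.91×10^-25 kg.
In atomic mass units: m = 1.91×10^-25 / 1.66×10^-27 = 115 u.

m ≈ 115 u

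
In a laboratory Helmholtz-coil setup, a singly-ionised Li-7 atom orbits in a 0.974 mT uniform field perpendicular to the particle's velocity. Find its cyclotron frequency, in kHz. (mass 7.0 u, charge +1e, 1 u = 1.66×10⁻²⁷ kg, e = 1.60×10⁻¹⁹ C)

f = qB/(2πm) = (1×1.60×10^-19)(9.74×10^-4) / [2π(1.16×10^-26)] = 2130 Hz.

f ≈ 2.13 kHz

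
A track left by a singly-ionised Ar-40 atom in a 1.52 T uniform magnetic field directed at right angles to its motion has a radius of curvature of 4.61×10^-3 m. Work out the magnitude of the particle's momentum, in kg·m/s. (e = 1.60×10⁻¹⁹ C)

p ≈ 1.12×10^-21 kg·m/s

Since qvB = mv²/r, the momentum p = mv = qBr.
p = (1×1.60×10^-19)(1.52)(4.61×10^-3) = 1.12×10^-21 kg·m/s.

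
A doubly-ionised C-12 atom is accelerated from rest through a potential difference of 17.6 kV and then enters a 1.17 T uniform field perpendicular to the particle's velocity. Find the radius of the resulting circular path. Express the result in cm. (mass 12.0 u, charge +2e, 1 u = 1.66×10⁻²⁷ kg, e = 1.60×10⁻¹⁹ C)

The kinetic energy gained is K = qV = (2×1.60×10^-19)(1.76×10^4) = 5.63×10^-15 J.
v = √(2K/m) = 7.52×10^5 m/s.
r = mv/(qB) = (1.99×10^-26)(7.52×10^5) / [(2×1.60×10^-19)(1.17)] = 0.0400 m.

r ≈ 4.00 cm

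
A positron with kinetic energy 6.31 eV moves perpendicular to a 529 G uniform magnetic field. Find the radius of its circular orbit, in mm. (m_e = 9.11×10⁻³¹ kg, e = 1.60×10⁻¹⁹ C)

Convert the energy: K = 6.31 eV = 1.01×10^-18 J.
v = √(2K/m) = √(2·1.01×10^-18/9.11×10^-31) = 1.49×10^6 m/s.
r = mv/(qB) = (9.11×10^-31)(1.49×10^6) / [(1×1.60×10^-19)(0.0529)] = 1.60×10^-4 m.

r ≈ 0.160 mm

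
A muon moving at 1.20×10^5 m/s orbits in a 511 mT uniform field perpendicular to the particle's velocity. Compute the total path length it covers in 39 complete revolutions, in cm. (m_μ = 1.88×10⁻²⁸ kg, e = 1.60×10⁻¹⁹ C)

r = mv/(qB) = 2.76×10^-4 m, so one revolution covers 2πr = 1.73×10^-3 m.
In 39 revolutions: L = 39·2πr = 0.0676 m.

L ≈ 6.76 cm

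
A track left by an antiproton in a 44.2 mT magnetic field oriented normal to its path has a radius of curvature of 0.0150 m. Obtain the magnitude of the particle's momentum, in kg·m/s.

Since qvB = mv²/r, the momentum p = mv = qBr.
p = (1×1.60×10^-19)(0.0442)(0.0150) = 1.06×10^-22 kg·m/s.

p ≈ 1.06×10^-22 kg·m/s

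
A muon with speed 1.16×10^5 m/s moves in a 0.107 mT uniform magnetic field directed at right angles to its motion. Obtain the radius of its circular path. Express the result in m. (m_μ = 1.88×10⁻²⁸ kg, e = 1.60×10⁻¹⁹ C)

The magnetic force provides the centripetal force: qvB = mv²/r, so r = mv/(qB).
r = (1.88×10^-28 kg)(1.16×10^5 m/s) / [(1×1.60×10^-19 C)(1.07×10^-4 T)] = 1.27 m.

r ≈ 1.27 m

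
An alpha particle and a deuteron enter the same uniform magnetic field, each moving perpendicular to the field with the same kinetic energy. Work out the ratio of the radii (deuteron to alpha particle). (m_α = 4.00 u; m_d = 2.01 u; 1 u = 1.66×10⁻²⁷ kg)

r = √(2mK)/(qB) ⇒ at equal K, r ∝ √m/q.
r_{deuteron}/r_{alpha particle} = 1.42.

ratio ≈ 1.42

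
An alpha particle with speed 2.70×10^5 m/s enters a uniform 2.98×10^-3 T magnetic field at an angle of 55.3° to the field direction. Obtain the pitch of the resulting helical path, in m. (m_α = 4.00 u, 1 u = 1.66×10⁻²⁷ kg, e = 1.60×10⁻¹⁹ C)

pitch ≈ 6.72 m

The velocity component along B is v∥ = v cos55.3° = 1.54×10^5 m/s.
The cyclotron period T = 2πm/(qB) = 4.38×10^-5 s is set by m, q, B alone.
Pitch = v∥·T = (1.54×10^5)(4.38×10^-5) = 6.72 m.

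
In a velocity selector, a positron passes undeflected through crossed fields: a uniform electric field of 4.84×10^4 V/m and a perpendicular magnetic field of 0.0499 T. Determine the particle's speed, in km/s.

For zero net force, qE = qvB, so v = E/B.
v = (4.84×10^4) / (0.0499) = 9.70×10^5 m/s.

v ≈ 970 km/s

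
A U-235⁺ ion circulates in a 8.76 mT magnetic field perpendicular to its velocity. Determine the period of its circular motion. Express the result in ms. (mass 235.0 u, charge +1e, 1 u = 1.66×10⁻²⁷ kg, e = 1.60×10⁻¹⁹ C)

T ≈ 1.75 ms

The cyclotron period is independent of speed: T = 2πm/(qB).
T = 2π(3.90×10^-25) / [(1×1.60×10^-19)(8.76×10^-3)] = 1.75×10^-3 s.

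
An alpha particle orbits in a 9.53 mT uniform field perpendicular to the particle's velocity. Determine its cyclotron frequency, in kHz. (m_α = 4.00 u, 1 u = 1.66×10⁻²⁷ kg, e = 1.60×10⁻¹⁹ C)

f ≈ 73.1 kHz

f = qB/(2πm) = (2×1.60×10^-19)(9.53×10^-3) / [2π(6.64×10^-27)] = 7.31×10^4 Hz.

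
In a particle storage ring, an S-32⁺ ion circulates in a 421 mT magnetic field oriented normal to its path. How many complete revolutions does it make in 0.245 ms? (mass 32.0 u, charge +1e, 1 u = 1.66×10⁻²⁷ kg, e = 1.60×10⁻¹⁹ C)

T = 2πm/(qB) = 2π(5.312×10^-26) / [(1×1.60×10^-19)(0.421)] = 4.9549×10^-6 s.
N = t/T = 2.45×10^-4 / 4.9549×10^-6 ≈ 49.45, so 49 complete revolutions.

N = 49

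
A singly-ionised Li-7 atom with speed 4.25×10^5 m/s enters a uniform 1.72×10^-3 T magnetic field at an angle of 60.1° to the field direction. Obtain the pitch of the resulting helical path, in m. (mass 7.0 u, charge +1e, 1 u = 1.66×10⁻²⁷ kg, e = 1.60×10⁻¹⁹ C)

pitch ≈ 56.2 m

The velocity component along B is v∥ = v cos60.1° = 2.12×10^5 m/s.
The cyclotron period T = 2πm/(qB) = 2.65×10^-4 s is set by m, q, B alone.
Pitch = v∥·T = (2.12×10^5)(2.65×10^-4) = 56.2 m.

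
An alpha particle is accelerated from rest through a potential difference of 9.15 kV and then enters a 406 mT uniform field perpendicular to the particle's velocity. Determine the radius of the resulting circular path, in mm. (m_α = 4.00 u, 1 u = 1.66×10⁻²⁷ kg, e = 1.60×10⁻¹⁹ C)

r ≈ 48.0 mm

The kinetic energy gained is K = qV = (2×1.60×10^-19)(9150) = 2.93×10^-15 J.
v = √(2K/m) = 9.39×10^5 m/s.
r = mv/(qB) = (6.64×10^-27)(9.39×10^5) / [(2×1.60×10^-19)(0.406)] = 0.0480 m.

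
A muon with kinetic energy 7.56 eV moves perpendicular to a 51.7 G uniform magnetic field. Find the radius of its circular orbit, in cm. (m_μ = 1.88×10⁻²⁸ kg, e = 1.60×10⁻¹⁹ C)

Convert the energy: K = 7.56 eV = 1.21×10^-18 J.
v = √(2K/m) = √(2·1.21×10^-18/1.88×10^-28) = 1.13×10^5 m/s.
r = mv/(qB) = (1.88×10^-28)(1.13×10^5) / [(1×1.60×10^-19)(5.17×10^-3)] = 0.0258 m.

r ≈ 2.58 cm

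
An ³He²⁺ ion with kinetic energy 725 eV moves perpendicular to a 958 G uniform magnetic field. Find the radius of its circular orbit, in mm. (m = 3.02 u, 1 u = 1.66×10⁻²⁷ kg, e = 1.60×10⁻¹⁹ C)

Convert the energy: K = 725 eV = 1.16×10^-16 J.
v = √(2K/m) = √(2·1.16×10^-16/5.01×10^-27) = 2.15×10^5 m/s.
r = mv/(qB) = (5.01×10^-27)(2.15×10^5) / [(2×1.60×10^-19)(0.0958)] = 0.0352 m.

r ≈ 35.2 mm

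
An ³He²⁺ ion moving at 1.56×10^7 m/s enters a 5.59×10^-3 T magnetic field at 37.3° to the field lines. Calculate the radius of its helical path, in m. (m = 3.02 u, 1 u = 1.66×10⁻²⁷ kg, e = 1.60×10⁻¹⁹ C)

Only the perpendicular component v⊥ = v sin37.3° = 9.45×10^6 m/s is bent by the field.
r = m v⊥ /(qB) = (5.01×10^-27)(9.45×10^6) / [(2×1.60×10^-19)(5.59×10^-3)] = 26.5 m.

r ≈ 26.5 m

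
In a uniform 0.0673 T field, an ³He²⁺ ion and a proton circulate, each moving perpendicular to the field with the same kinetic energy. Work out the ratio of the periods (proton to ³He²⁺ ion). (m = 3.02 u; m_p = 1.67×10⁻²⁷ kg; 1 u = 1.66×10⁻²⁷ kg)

T = 2πm/(qB) is independent of speed, so T₂/T₁ = (m₂/q₂)/(m₁/q₁).
T_{proton}/T_{³He²⁺ ion} = (1.67×10^-27/1e) / (5.01×10^-27/2e) = 0.666.

ratio ≈ 0.666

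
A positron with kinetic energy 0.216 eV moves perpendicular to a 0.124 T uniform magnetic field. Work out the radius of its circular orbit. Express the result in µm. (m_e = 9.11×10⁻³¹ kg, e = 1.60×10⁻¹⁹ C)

Convert the energy: K = 0.216 eV = 3.46×10^-20 J.
v = √(2K/m) = √(2·3.46×10^-20/9.11×10^-31) = 2.75×10^5 m/s.
r = mv/(qB) = (9.11×10^-31)(2.75×10^5) / [(1×1.60×10^-19)(0.124)] = 1.26×10^-5 m.

r ≈ 12.6 µm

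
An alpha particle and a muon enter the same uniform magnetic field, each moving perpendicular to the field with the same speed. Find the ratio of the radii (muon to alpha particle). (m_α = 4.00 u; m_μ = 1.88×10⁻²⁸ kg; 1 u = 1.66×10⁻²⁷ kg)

r = mv/(qB) ⇒ at equal v, r ∝ m/q.
r_{muon}/r_{alpha particle} = 0.0566.

ratio ≈ 0.0566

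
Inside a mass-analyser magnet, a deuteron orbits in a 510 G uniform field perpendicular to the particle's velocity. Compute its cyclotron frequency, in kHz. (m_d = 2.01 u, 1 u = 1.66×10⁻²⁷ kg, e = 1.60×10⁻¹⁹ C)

f = qB/(2πm) = (1×1.60×10^-19)(0.0510) / [2π(3.34×10^-27)] = 3.89×10^5 Hz.

f ≈ 389 kHz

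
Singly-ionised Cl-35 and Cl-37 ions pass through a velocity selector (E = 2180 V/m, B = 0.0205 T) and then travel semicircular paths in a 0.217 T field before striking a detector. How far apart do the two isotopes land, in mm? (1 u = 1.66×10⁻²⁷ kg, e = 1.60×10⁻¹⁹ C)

Both emerge at v = E/B₁ = 1.06×10^5 m/s.
r = mv/(qB₂), so r₁ = 0.1780 m and r₂ = 0.1881 m, giving Δr = 0.0102 m.
After a semicircle each ion lands a diameter 2r from the entry slit, so the separation is 2Δr = 0.0203 m.

Δd ≈ 20.3 mm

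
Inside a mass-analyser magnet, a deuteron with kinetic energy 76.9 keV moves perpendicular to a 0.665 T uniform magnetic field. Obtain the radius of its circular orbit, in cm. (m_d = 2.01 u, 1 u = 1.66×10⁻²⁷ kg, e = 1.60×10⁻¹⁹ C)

r ≈ 8.52 cm

Convert the energy: K = 76.9 keV = 1.23×10^-14 J.
v = √(2K/m) = √(2·1.23×10^-14/3.34×10^-27) = 2.72×10^6 m/s.
r = mv/(qB) = (3.34×10^-27)(2.72×10^6) / [(1×1.60×10^-19)(0.665)] = 0.0852 m.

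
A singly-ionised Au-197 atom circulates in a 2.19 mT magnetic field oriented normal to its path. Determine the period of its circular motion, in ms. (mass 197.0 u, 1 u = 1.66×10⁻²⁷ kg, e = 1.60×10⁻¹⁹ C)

The cyclotron period is independent of speed: T = 2πm/(qB).
T = 2π(3.27×10^-25) / [(1×1.60×10^-19)(2.19×10^-3)] = 5.86×10^-3 s.

T ≈ 5.86 ms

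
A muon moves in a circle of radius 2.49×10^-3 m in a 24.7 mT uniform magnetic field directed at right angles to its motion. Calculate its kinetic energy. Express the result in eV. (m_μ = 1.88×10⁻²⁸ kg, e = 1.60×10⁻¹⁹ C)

K ≈ 1.61 eV

v = qBr/m = (1×1.60×10^-19)(0.0247)(2.49×10^-3) / (1.88×10^-28) = 5.23×10^4 m/s.
K = ½mv² = 0.5·(1.88×10^-28)·(5.23×10^4)² = 2.58×10^-19 J = 1.61 eV.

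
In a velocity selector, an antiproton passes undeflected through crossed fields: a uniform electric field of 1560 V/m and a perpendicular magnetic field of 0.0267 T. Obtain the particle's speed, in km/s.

v ≈ 58.4 km/s

For zero net force, qE = qvB, so v = E/B.
v = (1560) / (0.0267) = 5.84×10^4 m/s.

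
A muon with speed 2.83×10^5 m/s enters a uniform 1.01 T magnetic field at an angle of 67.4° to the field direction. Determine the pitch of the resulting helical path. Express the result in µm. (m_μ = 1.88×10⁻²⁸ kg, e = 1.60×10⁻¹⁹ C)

The velocity component along B is v∥ = v cos67.4° = 1.09×10^5 m/s.
The cyclotron period T = 2πm/(qB) = 7.31×10^-9 s is set by m, q, B alone.
Pitch = v∥·T = (1.09×10^5)(7.31×10^-9) = 7.95×10^-4 m.

pitch ≈ 795 µm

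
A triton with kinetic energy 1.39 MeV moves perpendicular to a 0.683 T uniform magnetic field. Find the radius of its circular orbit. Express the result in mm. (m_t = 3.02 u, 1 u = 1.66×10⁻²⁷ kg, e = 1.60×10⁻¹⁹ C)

r ≈ 432 mm

Convert the energy: K = 1.39 MeV = 2.22×10^-13 J.
v = √(2K/m) = √(2·2.22×10^-13/5.01×10^-27) = 9.42×10^6 m/s.
r = mv/(qB) = (5.01×10^-27)(9.42×10^6) / [(1×1.60×10^-19)(0.683)] = 0.432 m.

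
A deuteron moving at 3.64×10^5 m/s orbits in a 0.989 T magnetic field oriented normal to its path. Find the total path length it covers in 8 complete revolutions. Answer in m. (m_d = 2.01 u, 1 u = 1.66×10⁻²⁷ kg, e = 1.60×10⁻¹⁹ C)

r = mv/(qB) = 7.68×10^-3 m, so one revolution covers 2πr = 0.0482 m.
In 8 revolutions: L = 8·2πr = 0.386 m.

L ≈ 0.386 m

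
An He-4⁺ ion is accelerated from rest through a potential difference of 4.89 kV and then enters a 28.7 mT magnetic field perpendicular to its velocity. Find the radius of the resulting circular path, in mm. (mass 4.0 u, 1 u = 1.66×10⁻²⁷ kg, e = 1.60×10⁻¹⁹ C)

The kinetic energy gained is K = qV = (1×1.60×10^-19)(4890) = 7.82×10^-16 J.
v = √(2K/m) = 4.85×10^5 m/s.
r = mv/(qB) = (6.64×10^-27)(4.85×10^5) / [(1×1.60×10^-19)(0.0287)] = 0.702 m.

r ≈ 702 mm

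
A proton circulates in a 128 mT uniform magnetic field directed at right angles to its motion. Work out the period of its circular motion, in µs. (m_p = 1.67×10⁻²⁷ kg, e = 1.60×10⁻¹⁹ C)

T ≈ 0.512 µs

The cyclotron period is independent of speed: T = 2πm/(qB).
T = 2π(1.67×10^-27) / [(1×1.60×10^-19)(0.128)] = 5.12×10^-7 s.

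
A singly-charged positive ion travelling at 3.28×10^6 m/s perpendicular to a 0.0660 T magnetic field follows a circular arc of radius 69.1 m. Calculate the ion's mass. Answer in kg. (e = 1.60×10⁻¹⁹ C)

m ≈ 2.22×10^-25 kg

qvB = mv²/r ⇒ m = qBr/v.
m = (1×1.60×10^-19)(0.0660)(69.1) / (3.28×10^6) = 2.22×10^-25 kg.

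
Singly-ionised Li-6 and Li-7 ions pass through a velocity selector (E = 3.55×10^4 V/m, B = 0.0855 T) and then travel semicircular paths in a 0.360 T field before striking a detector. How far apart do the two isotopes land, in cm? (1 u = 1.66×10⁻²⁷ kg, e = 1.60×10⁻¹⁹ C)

Δd ≈ 2.39 cm

Both emerge at v = E/B₁ = 4.15×10^5 m/s.
r = mv/(qB₂), so r₁ = 0.0718 m and r₂ = 0.0838 m, giving Δr = 0.0120 m.
After a semicircle each ion lands a diameter 2r from the entry slit, so the separation is 2Δr = 0.0239 m.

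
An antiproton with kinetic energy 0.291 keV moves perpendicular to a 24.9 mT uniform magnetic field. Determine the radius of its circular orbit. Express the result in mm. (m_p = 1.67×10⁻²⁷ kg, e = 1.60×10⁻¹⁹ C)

r ≈ 99.0 mm

Convert the energy: K = 0.291 keV = 4.66×10^-17 J.
v = √(2K/m) = √(2·4.66×10^-17/1.67×10^-27) = 2.36×10^5 m/s.
r = mv/(qB) = (1.67×10^-27)(2.36×10^5) / [(1×1.60×10^-19)(0.0249)] = 0.0990 m.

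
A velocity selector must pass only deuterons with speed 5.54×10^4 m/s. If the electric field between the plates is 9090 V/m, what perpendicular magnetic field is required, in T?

qE = qvB ⇒ B = E/v = (9090) / (5.54×10^4) = 0.164 T.

B ≈ 0.164 T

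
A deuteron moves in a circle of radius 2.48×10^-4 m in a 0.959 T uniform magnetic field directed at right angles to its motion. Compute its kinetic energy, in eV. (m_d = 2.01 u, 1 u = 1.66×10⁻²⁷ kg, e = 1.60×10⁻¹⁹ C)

K ≈ 1.36 eV

v = qBr/m = (1×1.60×10^-19)(0.959)(2.48×10^-4) / (3.34×10^-27) = 1.14×10^4 m/s.
K = ½mv² = 0.5·(3.34×10^-27)·(1.14×10^4)² = 2.17×10^-19 J = 1.36 eV.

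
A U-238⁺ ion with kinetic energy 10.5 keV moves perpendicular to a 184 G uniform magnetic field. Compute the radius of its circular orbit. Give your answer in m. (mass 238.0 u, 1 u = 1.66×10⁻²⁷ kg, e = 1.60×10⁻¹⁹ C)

r ≈ 12.4 m

Convert the energy: K = 10.5 keV = 1.68×10^-15 J.
v = √(2K/m) = √(2·1.68×10^-15/3.95×10^-25) = 9.22×10^4 m/s.
r = mv/(qB) = (3.95×10^-25)(9.22×10^4) / [(1×1.60×10^-19)(0.0184)] = 12.4 m.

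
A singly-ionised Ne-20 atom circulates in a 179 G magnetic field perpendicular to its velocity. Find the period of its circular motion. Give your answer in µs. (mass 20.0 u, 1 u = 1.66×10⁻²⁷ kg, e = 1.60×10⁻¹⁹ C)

The cyclotron period is independent of speed: T = 2πm/(qB).
T = 2π(3.32×10^-26) / [(1×1.60×10^-19)(0.0179)] = 7.28×10^-5 s.

T ≈ 72.8 µs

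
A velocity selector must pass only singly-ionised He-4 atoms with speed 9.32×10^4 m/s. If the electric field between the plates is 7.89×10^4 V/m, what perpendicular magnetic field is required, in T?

qE = qvB ⇒ B = E/v = (7.89×10^4) / (9.32×10^4) = 0.847 T.

B ≈ 0.847 T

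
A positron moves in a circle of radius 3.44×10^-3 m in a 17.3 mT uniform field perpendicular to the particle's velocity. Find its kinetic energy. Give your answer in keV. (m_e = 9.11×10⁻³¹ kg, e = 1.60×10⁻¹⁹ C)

K ≈ 0.311 keV

v = qBr/m = (1×1.60×10^-19)(0.0173)(3.44×10^-3) / (9.11×10^-31) = 1.05×10^7 m/s.
K = ½mv² = 0.5·(9.11×10^-31)·(1.05×10^7)² = 4.98×10^-17 J = 0.311 keV.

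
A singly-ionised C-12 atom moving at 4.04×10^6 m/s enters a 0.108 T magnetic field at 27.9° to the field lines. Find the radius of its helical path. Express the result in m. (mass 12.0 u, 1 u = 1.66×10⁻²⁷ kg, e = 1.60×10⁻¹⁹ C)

Only the perpendicular component v⊥ = v sin27.9° = 1.89×10^6 m/s is bent by the field.
r = m v⊥ /(qB) = (1.99×10^-26)(1.89×10^6) / [(1×1.60×10^-19)(0.108)] = 2.18 m.

r ≈ 2.18 m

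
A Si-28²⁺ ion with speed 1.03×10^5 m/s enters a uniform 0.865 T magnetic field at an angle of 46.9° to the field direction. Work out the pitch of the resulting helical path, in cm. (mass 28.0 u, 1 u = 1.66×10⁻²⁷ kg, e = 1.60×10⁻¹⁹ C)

The velocity component along B is v∥ = v cos46.9° = 7.04×10^4 m/s.
The cyclotron period T = 2πm/(qB) = 1.06×10^-6 s is set by m, q, B alone.
Pitch = v∥·T = (7.04×10^4)(1.06×10^-6) = 0.0743 m.

pitch ≈ 7.43 cm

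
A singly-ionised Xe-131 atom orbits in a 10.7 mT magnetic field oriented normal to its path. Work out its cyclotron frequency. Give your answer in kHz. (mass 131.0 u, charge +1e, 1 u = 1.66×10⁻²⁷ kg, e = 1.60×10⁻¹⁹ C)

f = qB/(2πm) = (1×1.60×10^-19)(0.0107) / [2π(2.17×10^-25)] = 1250 Hz.

f ≈ 1.25 kHz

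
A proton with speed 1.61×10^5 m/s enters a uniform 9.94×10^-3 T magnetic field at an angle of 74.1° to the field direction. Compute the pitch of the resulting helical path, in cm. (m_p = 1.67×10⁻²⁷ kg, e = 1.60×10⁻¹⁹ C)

The velocity component along B is v∥ = v cos74.1° = 4.41×10^4 m/s.
The cyclotron period T = 2πm/(qB) = 6.60×10^-6 s is set by m, q, B alone.
Pitch = v∥·T = (4.41×10^4)(6.60×10^-6) = 0.291 m.

pitch ≈ 29.1 cm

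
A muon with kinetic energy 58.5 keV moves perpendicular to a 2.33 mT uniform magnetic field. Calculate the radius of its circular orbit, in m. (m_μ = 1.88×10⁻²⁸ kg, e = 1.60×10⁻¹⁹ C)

r ≈ 5.03 m

Convert the energy: K = 58.5 keV = 9.36×10^-15 J.
v = √(2K/m) = √(2·9.36×10^-15/1.88×10^-28) = 9.98×10^6 m/s.
r = mv/(qB) = (1.88×10^-28)(9.98×10^6) / [(1×1.60×10^-19)(2.33×10^-3)] = 5.03 m.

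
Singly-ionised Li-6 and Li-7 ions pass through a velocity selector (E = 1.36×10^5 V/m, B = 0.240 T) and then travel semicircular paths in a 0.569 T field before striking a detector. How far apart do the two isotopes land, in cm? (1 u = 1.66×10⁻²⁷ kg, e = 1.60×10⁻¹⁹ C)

Δd ≈ 2.07 cm

Both emerge at v = E/B₁ = 5.67×10^5 m/s.
r = mv/(qB₂), so r₁ = 0.0620 m and r₂ = 0.0723 m, giving Δr = 0.0103 m.
After a semicircle each ion lands a diameter 2r from the entry slit, so the separation is 2Δr = 0.0207 m.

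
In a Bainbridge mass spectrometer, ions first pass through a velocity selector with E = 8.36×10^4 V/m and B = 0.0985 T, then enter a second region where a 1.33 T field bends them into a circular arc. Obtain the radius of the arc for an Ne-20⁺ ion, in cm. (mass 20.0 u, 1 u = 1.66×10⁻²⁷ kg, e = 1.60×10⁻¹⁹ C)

r ≈ 13.2 cm

The selector passes v = E/B = 8.36×10^4/0.0985 = 8.49×10^5 m/s.
In the deflection region, r = mv/(qB₂) = (3.32×10^-26)(8.49×10^5) / [(1×1.60×10^-19)(1.33)] = 0.132 m.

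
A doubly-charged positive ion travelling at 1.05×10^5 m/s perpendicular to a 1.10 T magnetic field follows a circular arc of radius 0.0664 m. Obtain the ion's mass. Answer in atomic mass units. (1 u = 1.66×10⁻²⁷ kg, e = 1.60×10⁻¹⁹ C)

qvB = mv²/r ⇒ m = qBr/v.
m = (2×1.60×10^-19)(1.10)(0.0664) / (1.05×10^5) = 2.23×10^-25 kg = 134 u.

m ≈ 134 u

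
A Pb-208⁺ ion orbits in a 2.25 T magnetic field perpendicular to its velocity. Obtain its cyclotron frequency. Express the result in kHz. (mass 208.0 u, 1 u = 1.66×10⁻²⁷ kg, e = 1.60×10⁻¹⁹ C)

f ≈ 166 kHz

f = qB/(2πm) = (1×1.60×10^-19)(2.25) / [2π(3.45×10^-25)] = 1.66×10^5 Hz.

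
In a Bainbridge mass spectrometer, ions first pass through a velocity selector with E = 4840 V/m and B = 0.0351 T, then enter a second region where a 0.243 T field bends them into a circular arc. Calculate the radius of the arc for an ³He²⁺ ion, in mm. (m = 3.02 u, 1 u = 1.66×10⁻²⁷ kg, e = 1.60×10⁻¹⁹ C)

r ≈ 8.89 mm

The selector passes v = E/B = 4840/0.0351 = 1.38×10^5 m/s.
In the deflection region, r = mv/(qB₂) = (5.01×10^-27)(1.38×10^5) / [(2×1.60×10^-19)(0.243)] = 8.89×10^-3 m.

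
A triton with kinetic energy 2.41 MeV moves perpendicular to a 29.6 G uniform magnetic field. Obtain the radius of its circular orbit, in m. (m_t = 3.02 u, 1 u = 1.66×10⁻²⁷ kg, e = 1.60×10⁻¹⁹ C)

r ≈ 131 m

Convert the energy: K = 2.41 MeV = 3.86×10^-13 J.
v = √(2K/m) = √(2·3.86×10^-13/5.01×10^-27) = 1.24×10^7 m/s.
r = mv/(qB) = (5.01×10^-27)(1.24×10^7) / [(1×1.60×10^-19)(2.96×10^-3)] = 131 m.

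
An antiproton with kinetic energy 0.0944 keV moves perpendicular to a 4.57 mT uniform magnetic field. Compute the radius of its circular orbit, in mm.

Convert the energy: K = 0.0944 keV = 1.51×10^-17 J.
v = √(2K/m) = √(2·1.51×10^-17/1.67×10^-27) = 1.34×10^5 m/s.
r = mv/(qB) = (1.67×10^-27)(1.34×10^5) / [(1×1.60×10^-19)(4.57×10^-3)] = 0.307 m.

r ≈ 307 mm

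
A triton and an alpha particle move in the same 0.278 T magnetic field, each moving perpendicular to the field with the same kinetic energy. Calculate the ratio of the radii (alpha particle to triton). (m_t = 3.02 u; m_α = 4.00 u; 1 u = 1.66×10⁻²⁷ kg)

r = √(2mK)/(qB) ⇒ at equal K, r ∝ √m/q.
r_{alpha particle}/r_{triton} = 0.575.

ratio ≈ 0.575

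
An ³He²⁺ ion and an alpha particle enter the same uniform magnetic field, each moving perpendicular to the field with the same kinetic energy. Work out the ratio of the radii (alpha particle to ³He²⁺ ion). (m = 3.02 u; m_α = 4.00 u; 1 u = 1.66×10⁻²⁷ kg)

r = √(2mK)/(qB) ⇒ at equal K, r ∝ √m/q.
r_{alpha particle}/r_{³He²⁺ ion} = 1.15.

ratio ≈ 1.15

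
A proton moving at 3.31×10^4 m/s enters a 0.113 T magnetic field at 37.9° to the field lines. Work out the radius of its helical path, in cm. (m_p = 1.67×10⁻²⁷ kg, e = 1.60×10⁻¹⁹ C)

Only the perpendicular component v⊥ = v sin37.9° = 2.03×10^4 m/s is bent by the field.
r = m v⊥ /(qB) = (1.67×10^-27)(2.03×10^4) / [(1×1.60×10^-19)(0.113)] = 1.88×10^-3 m.

r ≈ 0.188 cm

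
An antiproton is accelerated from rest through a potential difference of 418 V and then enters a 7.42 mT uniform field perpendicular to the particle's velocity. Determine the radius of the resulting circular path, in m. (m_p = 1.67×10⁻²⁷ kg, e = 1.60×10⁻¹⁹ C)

r ≈ 0.398 m

The kinetic energy gained is K = qV = (1×1.60×10^-19)(418) = 6.69×10^-17 J.
v = √(2K/m) = 2.83×10^5 m/s.
r = mv/(qB) = (1.67×10^-27)(2.83×10^5) / [(1×1.60×10^-19)(7.42×10^-3)] = 0.398 m.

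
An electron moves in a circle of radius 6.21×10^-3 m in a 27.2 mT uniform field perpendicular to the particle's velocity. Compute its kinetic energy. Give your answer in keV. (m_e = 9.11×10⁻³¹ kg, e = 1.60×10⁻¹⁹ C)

K ≈ 2.51 keV

v = qBr/m = (1×1.60×10^-19)(0.0272)(6.21×10^-3) / (9.11×10^-31) = 2.97×10^7 m/s.
K = ½mv² = 0.5·(9.11×10^-31)·(2.97×10^7)² = 4.01×10^-16 J = 2.51 keV.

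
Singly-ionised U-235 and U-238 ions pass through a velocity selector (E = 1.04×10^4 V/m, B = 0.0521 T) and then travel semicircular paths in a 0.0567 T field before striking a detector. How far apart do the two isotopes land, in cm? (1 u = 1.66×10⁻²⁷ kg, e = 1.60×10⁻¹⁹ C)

Δd ≈ 21.9 cm

Both emerge at v = E/B₁ = 2.00×10^5 m/s.
r = mv/(qB₂), so r₁ = 8.584 m and r₂ = 8.693 m, giving Δr = 0.110 m.
After a semicircle each ion lands a diameter 2r from the entry slit, so the separation is 2Δr = 0.219 m.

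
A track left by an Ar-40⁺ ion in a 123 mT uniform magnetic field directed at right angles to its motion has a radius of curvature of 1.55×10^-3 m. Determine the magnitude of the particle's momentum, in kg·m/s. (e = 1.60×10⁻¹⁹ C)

p ≈ 3.05×10^-23 kg·m/s

Since qvB = mv²/r, the momentum p = mv = qBr.
p = (1×1.60×10^-19)(0.123)(1.55×10^-3) = 3.05×10^-23 kg·m/s.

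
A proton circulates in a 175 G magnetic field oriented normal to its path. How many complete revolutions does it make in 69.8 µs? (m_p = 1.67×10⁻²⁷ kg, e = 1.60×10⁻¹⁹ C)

T = 2πm/(qB) = 2π(1.67×10^-27) / [(1×1.60×10^-19)(0.0175)] = 3.7475×10^-6 s.
N = t/T = 6.98×10^-5 / 3.7475×10^-6 ≈ 18.63, so 18 complete revolutions.

N = 18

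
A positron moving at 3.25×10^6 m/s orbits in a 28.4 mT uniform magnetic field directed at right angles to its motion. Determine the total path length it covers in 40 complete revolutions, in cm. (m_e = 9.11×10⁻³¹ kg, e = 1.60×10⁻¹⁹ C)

r = mv/(qB) = 6.52×10^-4 m, so one revolution covers 2πr = 4.09×10^-3 m.
In 40 revolutions: L = 40·2πr = 0.164 m.

L ≈ 16.4 cm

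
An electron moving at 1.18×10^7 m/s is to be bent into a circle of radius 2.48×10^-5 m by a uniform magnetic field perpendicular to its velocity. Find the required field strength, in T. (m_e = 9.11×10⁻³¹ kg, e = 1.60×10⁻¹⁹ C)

qvB = mv²/r gives B = mv/(qr).
B = (9.11×10^-31)(1.18×10^7) / [(1×1.60×10^-19)(2.48×10^-5)] = 2.71 T.

B ≈ 2.71 T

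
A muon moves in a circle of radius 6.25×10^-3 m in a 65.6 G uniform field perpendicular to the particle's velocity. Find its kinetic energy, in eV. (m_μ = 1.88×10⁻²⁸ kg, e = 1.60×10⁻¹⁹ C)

K ≈ 0.715 eV

v = qBr/m = (1×1.60×10^-19)(6.56×10^-3)(6.25×10^-3) / (1.88×10^-28) = 3.49×10^4 m/s.
K = ½mv² = 0.5·(1.88×10^-28)·(3.49×10^4)² = 1.14×10^-19 J = 0.715 eV.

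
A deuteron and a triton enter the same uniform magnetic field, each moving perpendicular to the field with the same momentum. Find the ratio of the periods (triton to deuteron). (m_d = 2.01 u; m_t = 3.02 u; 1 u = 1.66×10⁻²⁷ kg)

T = 2πm/(qB) is independent of speed, so T₂/T₁ = (m₂/q₂)/(m₁/q₁).
T_{triton}/T_{deuteron} = (5.01×10^-27/1e) / (3.34×10^-27/1e) = 1.50.

ratio ≈ 1.50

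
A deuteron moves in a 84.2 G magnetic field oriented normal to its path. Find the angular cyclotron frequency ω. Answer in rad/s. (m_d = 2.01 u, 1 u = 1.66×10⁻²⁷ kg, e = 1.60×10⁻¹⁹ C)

ω ≈ 4.04×10^5 rad/s

ω = qB/m = (1×1.60×10^-19)(8.42×10^-3) / (3.34×10^-27) = 4.04×10^5 rad/s.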